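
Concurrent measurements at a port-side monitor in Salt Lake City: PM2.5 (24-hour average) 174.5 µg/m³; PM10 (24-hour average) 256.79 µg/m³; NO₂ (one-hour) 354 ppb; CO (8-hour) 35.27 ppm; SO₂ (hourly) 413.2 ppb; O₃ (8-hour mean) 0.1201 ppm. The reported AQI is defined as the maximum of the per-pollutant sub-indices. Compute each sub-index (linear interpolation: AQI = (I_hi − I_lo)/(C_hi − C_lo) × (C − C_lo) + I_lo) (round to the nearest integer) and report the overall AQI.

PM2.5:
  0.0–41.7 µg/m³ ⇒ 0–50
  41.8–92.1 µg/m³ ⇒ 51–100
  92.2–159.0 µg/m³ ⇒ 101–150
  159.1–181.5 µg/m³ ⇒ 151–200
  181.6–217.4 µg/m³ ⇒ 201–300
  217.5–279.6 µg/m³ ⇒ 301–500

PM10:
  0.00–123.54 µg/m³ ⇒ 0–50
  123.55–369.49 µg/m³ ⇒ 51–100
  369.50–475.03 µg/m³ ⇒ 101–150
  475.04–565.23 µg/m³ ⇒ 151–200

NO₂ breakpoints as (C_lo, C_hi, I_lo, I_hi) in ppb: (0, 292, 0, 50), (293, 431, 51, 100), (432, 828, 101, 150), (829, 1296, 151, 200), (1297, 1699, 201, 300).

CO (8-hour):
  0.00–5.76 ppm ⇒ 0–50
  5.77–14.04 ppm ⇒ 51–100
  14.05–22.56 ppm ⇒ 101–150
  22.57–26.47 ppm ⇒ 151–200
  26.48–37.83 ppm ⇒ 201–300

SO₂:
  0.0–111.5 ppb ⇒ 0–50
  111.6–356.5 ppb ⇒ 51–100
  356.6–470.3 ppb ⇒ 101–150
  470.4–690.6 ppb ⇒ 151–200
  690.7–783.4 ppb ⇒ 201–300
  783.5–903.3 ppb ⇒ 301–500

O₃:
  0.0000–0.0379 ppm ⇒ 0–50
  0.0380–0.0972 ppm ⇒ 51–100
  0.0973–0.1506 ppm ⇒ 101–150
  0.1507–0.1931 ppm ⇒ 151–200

PM2.5: row 159.1–181.5 (AQI 151–200). (200−151)·(174.5−159.1)/(181.5−159.1) + 151 = 49·15.4/22.4 + 151 ≈ 184.69 → 185.
PM10: 256.79 ∈ [123.55, 369.49] ↔ index [51, 100].
51 + (256.79−123.55)·(100−51)/(369.49−123.55) = 51 + 133.24·49/245.94 ≈ 77.55, so AQI = 78.
NO₂: 354 lies in 293–431, so I_lo=51, I_hi=100, C_lo=293, C_hi=431.
(100−51)/(431−293) × (354−293) + 51 = 49/138 × 61 + 51 ≈ 72.66 → 73.
CO: 35.27 lies in 26.48–37.83, so I_lo=201, I_hi=300, C_lo=26.48, C_hi=37.83.
(300−201)/(37.83−26.48) × (35.27−26.48) + 201 = 99/11.35 × 8.79 + 201 ≈ 277.67 → 278.
SO₂: row 356.6–470.3 (AQI 101–150). (150−101)·(413.2−356.6)/(470.3−356.6) + 101 = 49·56.6/113.7 + 101 ≈ 125.39 → 125.
O₃: row 0.0973–0.1506 (AQI 101–150). (150−101)·(0.1201−0.0973)/(0.1506−0.0973) + 101 = 49·0.0228/0.0533 + 101 ≈ 121.96 → 122.
Sub-indices: PM2.5→185, PM10→78, NO₂→73, CO→278, SO₂→125, O₃→122. Overall AQI = max = 278; dominant pollutant is CO.
AQI 278: Very Unhealthy.

278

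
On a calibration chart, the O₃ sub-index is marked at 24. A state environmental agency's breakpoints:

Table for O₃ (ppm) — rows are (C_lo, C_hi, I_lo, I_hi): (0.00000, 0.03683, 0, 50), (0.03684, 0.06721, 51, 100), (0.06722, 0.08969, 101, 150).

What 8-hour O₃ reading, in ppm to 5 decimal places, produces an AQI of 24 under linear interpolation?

AQI 24 lies in the 0–50 band, which corresponds to 0.00000–0.03683 ppm.
C = 0.00000 + (24−0)×(0.03683−0.00000)/(50−0) = 0.00000 + 24×0.03683/50 ≈ 0.0176784 ppm → 0.01768 ppm to 5 dp.

0.01768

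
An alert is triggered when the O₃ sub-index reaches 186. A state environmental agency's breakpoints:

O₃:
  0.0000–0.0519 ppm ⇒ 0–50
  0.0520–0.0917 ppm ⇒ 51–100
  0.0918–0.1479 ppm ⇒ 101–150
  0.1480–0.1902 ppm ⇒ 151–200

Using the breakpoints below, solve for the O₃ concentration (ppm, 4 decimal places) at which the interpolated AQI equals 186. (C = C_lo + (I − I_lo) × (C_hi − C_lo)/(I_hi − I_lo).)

AQI 186 lies in the 151–200 band, which corresponds to 0.1480–0.1902 ppm.
C = 0.1480 + (186−151)×(0.1902−0.1480)/(200−151) = 0.1480 + 35×0.0422/49 ≈ 0.178143 ppm → 0.1781 ppm to 4 dp.

0.1781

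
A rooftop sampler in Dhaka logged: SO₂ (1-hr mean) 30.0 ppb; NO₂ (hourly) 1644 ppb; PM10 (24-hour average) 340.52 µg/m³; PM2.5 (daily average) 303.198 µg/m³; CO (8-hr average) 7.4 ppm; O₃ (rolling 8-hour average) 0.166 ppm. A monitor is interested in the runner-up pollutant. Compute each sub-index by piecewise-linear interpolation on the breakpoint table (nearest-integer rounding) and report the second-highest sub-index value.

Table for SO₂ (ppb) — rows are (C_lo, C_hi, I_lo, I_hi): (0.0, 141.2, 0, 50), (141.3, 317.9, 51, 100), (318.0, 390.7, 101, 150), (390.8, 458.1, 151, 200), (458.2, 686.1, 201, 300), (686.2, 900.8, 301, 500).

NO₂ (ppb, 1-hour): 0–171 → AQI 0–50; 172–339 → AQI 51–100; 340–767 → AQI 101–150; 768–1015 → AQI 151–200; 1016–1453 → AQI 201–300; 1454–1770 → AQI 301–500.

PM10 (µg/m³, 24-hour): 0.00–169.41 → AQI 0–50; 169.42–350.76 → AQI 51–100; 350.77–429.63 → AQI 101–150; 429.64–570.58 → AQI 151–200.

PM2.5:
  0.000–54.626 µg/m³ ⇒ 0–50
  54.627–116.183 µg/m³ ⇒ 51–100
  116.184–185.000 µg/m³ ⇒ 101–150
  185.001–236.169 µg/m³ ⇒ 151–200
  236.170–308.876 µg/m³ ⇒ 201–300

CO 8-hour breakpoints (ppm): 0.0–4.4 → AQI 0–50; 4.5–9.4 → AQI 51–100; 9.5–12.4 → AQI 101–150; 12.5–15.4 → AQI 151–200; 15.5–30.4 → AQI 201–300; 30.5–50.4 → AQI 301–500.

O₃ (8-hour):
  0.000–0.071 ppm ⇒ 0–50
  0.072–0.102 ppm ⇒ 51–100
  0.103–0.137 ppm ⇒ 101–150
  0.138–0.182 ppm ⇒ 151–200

292

SO₂: 30.0 ∈ [0.0, 141.2] ↔ index [0, 50].
0 + (30.0−0.0)·(50−0)/(141.2−0.0) = 0 + 30.0·50/141.2 ≈ 10.62, so AQI = 11.
NO₂: row 1454–1770 (AQI 301–500). (500−301)·(1644−1454)/(1770−1454) + 301 = 199·190/316 + 301 ≈ 420.65 → 421.
PM10 340.52: bracket 169.42–350.76 → index 51–100; slope 49/181.34, offset 171.10.
AQI = 51 + 49/181.34·171.10 ≈ 97.23 ⇒ 97.
PM2.5: 303.198 ∈ [236.170, 308.876] ↔ index [201, 300].
201 + (303.198−236.170)·(300−201)/(308.876−236.170) = 201 + 67.028·99/72.706 ≈ 292.27, so AQI = 292.
CO 7.4: bracket 4.5–9.4 → index 51–100; slope 49/4.9, offset 2.9.
AQI = 51 + 49/4.9·2.9 ≈ 80.00 ⇒ 80.
O₃ 0.166: bracket 0.138–0.182 → index 151–200; slope 49/0.044, offset 0.028.
AQI = 151 + 49/0.044·0.028 ≈ 182.18 ⇒ 182.
Sub-indices: SO₂→11, NO₂→421, PM10→97, PM2.5→292, CO→80, O₃→182. Ranked high→low: 421, 292, 182, 97, 80, 11. Second-highest sub-index = 292.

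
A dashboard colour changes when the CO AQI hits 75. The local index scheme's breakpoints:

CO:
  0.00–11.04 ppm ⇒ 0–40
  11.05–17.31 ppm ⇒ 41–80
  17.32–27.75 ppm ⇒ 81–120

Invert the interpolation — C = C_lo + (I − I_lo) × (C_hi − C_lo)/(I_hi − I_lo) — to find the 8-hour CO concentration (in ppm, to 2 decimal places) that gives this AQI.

AQI 75 lies in the 41–80 band, which corresponds to 11.05–17.31 ppm.
C = 11.05 + (75−41)×(17.31−11.05)/(80−41) = 11.05 + 34×6.26/39 ≈ 16.5074 ppm → 16.51 ppm to 2 dp.

16.51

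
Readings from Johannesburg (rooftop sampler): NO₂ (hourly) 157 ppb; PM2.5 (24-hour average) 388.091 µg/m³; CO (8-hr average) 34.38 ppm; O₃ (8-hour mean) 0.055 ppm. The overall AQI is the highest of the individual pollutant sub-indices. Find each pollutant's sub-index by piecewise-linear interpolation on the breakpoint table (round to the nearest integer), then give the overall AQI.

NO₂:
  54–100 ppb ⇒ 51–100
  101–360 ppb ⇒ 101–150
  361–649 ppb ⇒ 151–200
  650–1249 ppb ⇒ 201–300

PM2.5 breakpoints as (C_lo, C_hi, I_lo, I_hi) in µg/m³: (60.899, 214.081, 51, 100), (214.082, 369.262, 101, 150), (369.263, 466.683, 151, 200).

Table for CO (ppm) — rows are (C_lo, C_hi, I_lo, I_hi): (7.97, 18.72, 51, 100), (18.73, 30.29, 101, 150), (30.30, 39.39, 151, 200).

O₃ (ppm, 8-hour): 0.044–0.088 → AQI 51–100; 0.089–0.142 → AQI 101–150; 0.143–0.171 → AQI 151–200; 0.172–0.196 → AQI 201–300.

173

NO₂: 157 lies in 101–360, so I_lo=101, I_hi=150, C_lo=101, C_hi=360.
(150−101)/(360−101) × (157−101) + 101 = 49/259 × 56 + 101 ≈ 111.59 → 112.
PM2.5: row 369.263–466.683 (AQI 151–200). (200−151)·(388.091−369.263)/(466.683−369.263) + 151 = 49·18.828/97.420 + 151 ≈ 160.47 → 160.
CO: row 30.30–39.39 (AQI 151–200). (200−151)·(34.38−30.30)/(39.39−30.30) + 151 = 49·4.08/9.09 + 151 ≈ 172.99 → 173.
O₃: row 0.044–0.088 (AQI 51–100). (100−51)·(0.055−0.044)/(0.088−0.044) + 51 = 49·0.011/0.044 + 51 ≈ 63.25 → 63.
Sub-indices: NO₂→112, PM2.5→160, CO→173, O₃→63. Overall AQI = max = 173; dominant pollutant is CO.
AQI 173: Unhealthy.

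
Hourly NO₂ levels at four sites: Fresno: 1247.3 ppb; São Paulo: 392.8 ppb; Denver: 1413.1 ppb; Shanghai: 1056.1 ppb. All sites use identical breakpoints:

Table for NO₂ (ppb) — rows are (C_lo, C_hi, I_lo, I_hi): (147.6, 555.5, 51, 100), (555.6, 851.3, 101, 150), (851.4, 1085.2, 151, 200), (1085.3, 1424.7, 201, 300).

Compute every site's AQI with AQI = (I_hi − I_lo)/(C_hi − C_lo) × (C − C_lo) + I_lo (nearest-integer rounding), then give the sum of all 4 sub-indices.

819

Fresno: row 1085.3–1424.7 (AQI 201–300). (300−201)·(1247.3−1085.3)/(1424.7−1085.3) + 201 = 99·162.0/339.4 + 201 ≈ 248.25 → 248.
São Paulo: 392.8 lies in 147.6–555.5, so I_lo=51, I_hi=100, C_lo=147.6, C_hi=555.5.
(100−51)/(555.5−147.6) × (392.8−147.6) + 51 = 49/407.9 × 245.2 + 51 ≈ 80.46 → 80.
Denver 1413.1: bracket 1085.3–1424.7 → index 201–300; slope 99/339.4, offset 327.8.
AQI = 201 + 99/339.4·327.8 ≈ 296.62 ⇒ 297.
Shanghai: 1056.1 lies in 851.4–1085.2, so I_lo=151, I_hi=200, C_lo=851.4, C_hi=1085.2.
(200−151)/(1085.2−851.4) × (1056.1−851.4) + 151 = 49/233.8 × 204.7 + 151 ≈ 193.90 → 194.
AQIs: Fresno=248, São Paulo=80, Denver=297, Shanghai=194. Sum = 248 + 80 + 297 + 194 = 819.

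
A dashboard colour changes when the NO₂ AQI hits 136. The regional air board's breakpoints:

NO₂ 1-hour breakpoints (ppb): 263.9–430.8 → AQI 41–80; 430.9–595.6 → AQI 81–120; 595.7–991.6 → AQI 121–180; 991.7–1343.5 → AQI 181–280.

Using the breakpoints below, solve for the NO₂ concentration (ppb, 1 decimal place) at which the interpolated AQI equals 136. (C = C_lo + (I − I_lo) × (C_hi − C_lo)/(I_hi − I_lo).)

AQI 136 lies in the 121–180 band, which corresponds to 595.7–991.6 ppb.
C = 595.7 + (136−121)×(991.6−595.7)/(180−121) = 595.7 + 15×395.9/59 ≈ 696.353 ppb → 696.4 ppb to 1 dp.

696.4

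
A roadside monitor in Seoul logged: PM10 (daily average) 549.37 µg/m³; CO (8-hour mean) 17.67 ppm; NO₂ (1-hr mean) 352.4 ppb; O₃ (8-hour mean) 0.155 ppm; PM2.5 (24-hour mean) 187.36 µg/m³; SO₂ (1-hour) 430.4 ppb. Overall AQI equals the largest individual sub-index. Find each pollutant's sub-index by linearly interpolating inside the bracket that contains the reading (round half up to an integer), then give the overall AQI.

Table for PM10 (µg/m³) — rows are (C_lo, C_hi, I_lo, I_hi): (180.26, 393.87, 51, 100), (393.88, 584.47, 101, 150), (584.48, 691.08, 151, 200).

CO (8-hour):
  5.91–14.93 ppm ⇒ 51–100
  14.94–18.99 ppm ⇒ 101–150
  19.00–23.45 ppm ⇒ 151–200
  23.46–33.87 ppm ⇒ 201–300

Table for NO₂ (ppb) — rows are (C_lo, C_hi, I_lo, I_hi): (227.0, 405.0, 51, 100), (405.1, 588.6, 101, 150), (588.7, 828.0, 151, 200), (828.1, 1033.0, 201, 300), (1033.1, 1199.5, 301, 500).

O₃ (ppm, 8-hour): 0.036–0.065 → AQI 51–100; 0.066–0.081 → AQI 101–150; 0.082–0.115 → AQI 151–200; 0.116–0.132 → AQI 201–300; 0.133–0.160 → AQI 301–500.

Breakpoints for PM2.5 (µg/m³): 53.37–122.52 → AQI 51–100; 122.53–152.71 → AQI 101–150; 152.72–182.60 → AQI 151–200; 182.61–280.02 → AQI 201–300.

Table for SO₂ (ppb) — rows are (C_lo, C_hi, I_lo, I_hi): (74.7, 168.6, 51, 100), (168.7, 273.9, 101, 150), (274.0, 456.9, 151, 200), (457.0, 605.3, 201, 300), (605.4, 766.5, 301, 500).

PM10 549.37: bracket 393.88–584.47 → index 101–150; slope 49/190.59, offset 155.49.
AQI = 101 + 49/190.59·155.49 ≈ 140.98 ⇒ 141.
CO: 17.67 ∈ [14.94, 18.99] ↔ index [101, 150].
101 + (17.67−14.94)·(150−101)/(18.99−14.94) = 101 + 2.73·49/4.05 ≈ 134.03, so AQI = 134.
NO₂: 352.4 lies in 227.0–405.0, so I_lo=51, I_hi=100, C_lo=227.0, C_hi=405.0.
(100−51)/(405.0−227.0) × (352.4−227.0) + 51 = 49/178.0 × 125.4 + 51 ≈ 85.52 → 86.
O₃ 0.155: bracket 0.133–0.160 → index 301–500; slope 199/0.027, offset 0.022.
AQI = 301 + 199/0.027·0.022 ≈ 463.15 ⇒ 463.
PM2.5: row 182.61–280.02 (AQI 201–300). (300−201)·(187.36−182.61)/(280.02−182.61) + 201 = 99·4.75/97.41 + 201 ≈ 205.83 → 206.
SO₂: 430.4 lies in 274.0–456.9, so I_lo=151, I_hi=200, C_lo=274.0, C_hi=456.9.
(200−151)/(456.9−274.0) × (430.4−274.0) + 151 = 49/182.9 × 156.4 + 151 ≈ 192.90 → 193.
Sub-indices: PM10→141, CO→134, NO₂→86, O₃→463, PM2.5→206, SO₂→193. Overall AQI = max = 463; dominant pollutant is O₃.

463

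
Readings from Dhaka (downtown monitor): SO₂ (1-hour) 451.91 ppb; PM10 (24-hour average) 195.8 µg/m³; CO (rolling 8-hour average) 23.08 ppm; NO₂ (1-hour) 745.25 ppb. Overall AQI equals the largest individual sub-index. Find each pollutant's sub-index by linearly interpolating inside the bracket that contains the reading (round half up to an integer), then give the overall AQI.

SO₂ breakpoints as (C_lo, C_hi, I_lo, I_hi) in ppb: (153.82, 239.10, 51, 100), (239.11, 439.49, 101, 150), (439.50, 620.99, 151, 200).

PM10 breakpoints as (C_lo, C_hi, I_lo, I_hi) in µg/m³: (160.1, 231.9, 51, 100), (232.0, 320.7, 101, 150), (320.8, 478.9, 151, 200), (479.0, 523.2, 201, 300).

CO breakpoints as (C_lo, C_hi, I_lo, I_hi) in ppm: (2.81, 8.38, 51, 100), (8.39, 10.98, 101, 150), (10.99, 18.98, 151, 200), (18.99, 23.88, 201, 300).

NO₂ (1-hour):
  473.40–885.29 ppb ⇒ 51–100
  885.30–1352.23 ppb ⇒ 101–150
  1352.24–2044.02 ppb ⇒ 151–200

SO₂: row 439.50–620.99 (AQI 151–200). (200−151)·(451.91−439.50)/(620.99−439.50) + 151 = 49·12.41/181.49 + 151 ≈ 154.35 → 154.
PM10: 195.8 lies in 160.1–231.9, so I_lo=51, I_hi=100, C_lo=160.1, C_hi=231.9.
(100−51)/(231.9−160.1) × (195.8−160.1) + 51 = 49/71.8 × 35.7 + 51 ≈ 75.36 → 75.
CO: 23.08 ∈ [18.99, 23.88] ↔ index [201, 300].
201 + (23.08−18.99)·(300−201)/(23.88−18.99) = 201 + 4.09·99/4.89 ≈ 283.80, so AQI = 284.
NO₂: row 473.40–885.29 (AQI 51–100). (100−51)·(745.25−473.40)/(885.29−473.40) + 51 = 49·271.85/411.89 + 51 ≈ 83.34 → 83.
Sub-indices: SO₂→154, PM10→75, CO→284, NO₂→83. Overall AQI = max = 284; dominant pollutant is CO.

284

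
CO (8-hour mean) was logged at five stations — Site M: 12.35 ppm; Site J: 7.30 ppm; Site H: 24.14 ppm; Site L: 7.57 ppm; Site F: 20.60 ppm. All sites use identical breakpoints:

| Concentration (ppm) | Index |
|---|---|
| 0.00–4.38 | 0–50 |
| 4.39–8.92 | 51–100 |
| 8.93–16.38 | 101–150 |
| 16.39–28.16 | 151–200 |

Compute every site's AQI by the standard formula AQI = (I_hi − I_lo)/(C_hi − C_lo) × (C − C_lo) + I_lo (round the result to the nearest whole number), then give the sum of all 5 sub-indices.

Site M 12.35: bracket 8.93–16.38 → index 101–150; slope 49/7.45, offset 3.42.
AQI = 101 + 49/7.45·3.42 ≈ 123.49 ⇒ 123.
Site J: 7.30 lies in 4.39–8.92, so I_lo=51, I_hi=100, C_lo=4.39, C_hi=8.92.
(100−51)/(8.92−4.39) × (7.30−4.39) + 51 = 49/4.53 × 2.91 + 51 ≈ 82.48 → 82.
Site H: row 16.39–28.16 (AQI 151–200). (200−151)·(24.14−16.39)/(28.16−16.39) + 151 = 49·7.75/11.77 + 151 ≈ 183.26 → 183.
Site L: 7.57 ∈ [4.39, 8.92] ↔ index [51, 100].
51 + (7.57−4.39)·(100−51)/(8.92−4.39) = 51 + 3.18·49/4.53 ≈ 85.40, so AQI = 85.
Site F 20.60: bracket 16.39–28.16 → index 151–200; slope 49/11.77, offset 4.21.
AQI = 151 + 49/11.77·4.21 ≈ 168.53 ⇒ 169.
AQIs: Site M=123, Site J=82, Site H=183, Site L=85, Site F=169. Sum = 123 + 82 + 183 + 85 + 169 = 642.

642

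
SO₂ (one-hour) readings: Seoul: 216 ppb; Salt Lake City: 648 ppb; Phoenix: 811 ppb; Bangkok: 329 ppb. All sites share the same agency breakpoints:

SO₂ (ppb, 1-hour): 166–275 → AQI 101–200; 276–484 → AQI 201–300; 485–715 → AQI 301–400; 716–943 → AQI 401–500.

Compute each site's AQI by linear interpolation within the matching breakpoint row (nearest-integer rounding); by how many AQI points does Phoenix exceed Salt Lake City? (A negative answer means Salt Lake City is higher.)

71

Seoul: row 166–275 (AQI 101–200). (200−101)·(216−166)/(275−166) + 101 = 99·50/109 + 101 ≈ 146.41 → 146.
Salt Lake City 648: bracket 485–715 → index 301–400; slope 99/230, offset 163.
AQI = 301 + 99/230·163 ≈ 371.16 ⇒ 371.
Phoenix: 811 ∈ [716, 943] ↔ index [401, 500].
401 + (811−716)·(500−401)/(943−716) = 401 + 95·99/227 ≈ 442.43, so AQI = 442.
Bangkok: 329 ∈ [276, 484] ↔ index [201, 300].
201 + (329−276)·(300−201)/(484−276) = 201 + 53·99/208 ≈ 226.23, so AQI = 226.
AQIs: Seoul=146, Salt Lake City=371, Phoenix=442, Bangkok=226. Phoenix (442) − Salt Lake City (371) = 71.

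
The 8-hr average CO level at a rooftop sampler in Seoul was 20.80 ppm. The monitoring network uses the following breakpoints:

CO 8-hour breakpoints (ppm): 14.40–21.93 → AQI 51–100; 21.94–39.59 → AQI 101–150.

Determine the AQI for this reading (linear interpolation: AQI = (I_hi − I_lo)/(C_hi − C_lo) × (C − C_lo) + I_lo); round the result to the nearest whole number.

CO: row 14.40–21.93 (AQI 51–100). (100−51)·(20.80−14.40)/(21.93−14.40) + 51 = 49·6.40/7.53 + 51 ≈ 92.65 → 93.
AQI 93 falls in the Moderate category.

93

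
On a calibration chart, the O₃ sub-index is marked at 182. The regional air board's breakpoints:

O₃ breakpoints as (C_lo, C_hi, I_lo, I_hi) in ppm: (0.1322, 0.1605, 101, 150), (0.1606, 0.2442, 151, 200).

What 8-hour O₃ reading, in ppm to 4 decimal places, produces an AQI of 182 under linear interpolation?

AQI 182 lies in the 151–200 band, which corresponds to 0.1606–0.2442 ppm.
C = 0.1606 + (182−151)×(0.2442−0.1606)/(200−151) = 0.1606 + 31×0.0836/49 ≈ 0.213490 ppm → 0.2135 ppm to 4 dp.

0.2135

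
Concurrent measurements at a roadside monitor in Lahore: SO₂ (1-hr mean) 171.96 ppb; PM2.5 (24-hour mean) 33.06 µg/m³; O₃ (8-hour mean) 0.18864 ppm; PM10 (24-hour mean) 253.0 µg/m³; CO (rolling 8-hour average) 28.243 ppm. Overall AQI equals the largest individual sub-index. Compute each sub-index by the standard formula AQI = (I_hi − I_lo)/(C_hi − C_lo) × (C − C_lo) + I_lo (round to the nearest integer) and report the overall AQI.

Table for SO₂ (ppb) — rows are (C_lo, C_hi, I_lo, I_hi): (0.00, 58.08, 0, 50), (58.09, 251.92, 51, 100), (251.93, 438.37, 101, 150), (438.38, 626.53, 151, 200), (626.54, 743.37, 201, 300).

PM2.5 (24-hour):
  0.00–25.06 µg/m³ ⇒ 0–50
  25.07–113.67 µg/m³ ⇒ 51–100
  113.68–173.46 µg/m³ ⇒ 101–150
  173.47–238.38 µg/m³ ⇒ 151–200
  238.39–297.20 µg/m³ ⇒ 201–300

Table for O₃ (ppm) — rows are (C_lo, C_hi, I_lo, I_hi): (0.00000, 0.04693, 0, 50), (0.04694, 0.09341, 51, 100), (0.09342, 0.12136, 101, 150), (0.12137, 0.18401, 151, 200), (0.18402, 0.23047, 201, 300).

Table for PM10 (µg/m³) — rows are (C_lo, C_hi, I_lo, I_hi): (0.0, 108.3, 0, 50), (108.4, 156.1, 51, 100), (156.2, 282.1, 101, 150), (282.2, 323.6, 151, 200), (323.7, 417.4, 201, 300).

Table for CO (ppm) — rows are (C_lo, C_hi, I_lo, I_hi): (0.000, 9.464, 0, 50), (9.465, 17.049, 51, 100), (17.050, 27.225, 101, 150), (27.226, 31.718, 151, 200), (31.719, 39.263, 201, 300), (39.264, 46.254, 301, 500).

SO₂: row 58.09–251.92 (AQI 51–100). (100−51)·(171.96−58.09)/(251.92−58.09) + 51 = 49·113.87/193.83 + 51 ≈ 79.79 → 80.
PM2.5: row 25.07–113.67 (AQI 51–100). (100−51)·(33.06−25.07)/(113.67−25.07) + 51 = 49·7.99/88.60 + 51 ≈ 55.42 → 55.
O₃: row 0.18402–0.23047 (AQI 201–300). (300−201)·(0.18864−0.18402)/(0.23047−0.18402) + 201 = 99·0.00462/0.04645 + 201 ≈ 210.85 → 211.
PM10 253.0: bracket 156.2–282.1 → index 101–150; slope 49/125.9, offset 96.8.
AQI = 101 + 49/125.9·96.8 ≈ 138.67 ⇒ 139.
CO: 28.243 lies in 27.226–31.718, so I_lo=151, I_hi=200, C_lo=27.226, C_hi=31.718.
(200−151)/(31.718−27.226) × (28.243−27.226) + 151 = 49/4.492 × 1.017 + 151 ≈ 162.09 → 162.
Sub-indices: SO₂→80, PM2.5→55, O₃→211, PM10→139, CO→162. Overall AQI = max = 211; dominant pollutant is O₃.

211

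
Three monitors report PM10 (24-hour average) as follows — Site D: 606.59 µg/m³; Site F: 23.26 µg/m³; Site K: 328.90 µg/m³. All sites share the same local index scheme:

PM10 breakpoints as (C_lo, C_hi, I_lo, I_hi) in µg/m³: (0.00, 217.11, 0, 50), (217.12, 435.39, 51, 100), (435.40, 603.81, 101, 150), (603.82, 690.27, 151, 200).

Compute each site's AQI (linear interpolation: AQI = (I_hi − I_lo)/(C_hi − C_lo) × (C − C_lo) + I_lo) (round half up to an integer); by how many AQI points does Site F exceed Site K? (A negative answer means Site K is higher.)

Site D: 606.59 lies in 603.82–690.27, so I_lo=151, I_hi=200, C_lo=603.82, C_hi=690.27.
(200−151)/(690.27−603.82) × (606.59−603.82) + 151 = 49/86.45 × 2.77 + 151 ≈ 152.57 → 153.
Site F: 23.26 lies in 0.00–217.11, so I_lo=0, I_hi=50, C_lo=0.00, C_hi=217.11.
(50−0)/(217.11−0.00) × (23.26−0.00) + 0 = 50/217.11 × 23.26 + 0 ≈ 5.36 → 5.
Site K: 328.90 lies in 217.12–435.39, so I_lo=51, I_hi=100, C_lo=217.12, C_hi=435.39.
(100−51)/(435.39−217.12) × (328.90−217.12) + 51 = 49/218.27 × 111.78 + 51 ≈ 76.09 → 76.
AQIs: Site D=153, Site F=5, Site K=76. Site F (5) − Site K (76) = -71.

-71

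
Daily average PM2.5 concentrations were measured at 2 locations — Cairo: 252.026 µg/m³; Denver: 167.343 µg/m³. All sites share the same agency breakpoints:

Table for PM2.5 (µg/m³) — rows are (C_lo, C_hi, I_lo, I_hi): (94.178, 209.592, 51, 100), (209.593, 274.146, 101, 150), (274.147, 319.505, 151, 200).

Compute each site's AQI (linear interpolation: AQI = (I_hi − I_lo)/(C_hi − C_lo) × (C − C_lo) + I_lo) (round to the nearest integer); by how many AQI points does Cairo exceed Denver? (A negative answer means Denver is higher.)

Cairo 252.026: bracket 209.593–274.146 → index 101–150; slope 49/64.553, offset 42.433.
AQI = 101 + 49/64.553·42.433 ≈ 133.21 ⇒ 133.
Denver 167.343: bracket 94.178–209.592 → index 51–100; slope 49/115.414, offset 73.165.
AQI = 51 + 49/115.414·73.165 ≈ 82.06 ⇒ 82.
AQIs: Cairo=133, Denver=82. Cairo (133) − Denver (82) = 51.

51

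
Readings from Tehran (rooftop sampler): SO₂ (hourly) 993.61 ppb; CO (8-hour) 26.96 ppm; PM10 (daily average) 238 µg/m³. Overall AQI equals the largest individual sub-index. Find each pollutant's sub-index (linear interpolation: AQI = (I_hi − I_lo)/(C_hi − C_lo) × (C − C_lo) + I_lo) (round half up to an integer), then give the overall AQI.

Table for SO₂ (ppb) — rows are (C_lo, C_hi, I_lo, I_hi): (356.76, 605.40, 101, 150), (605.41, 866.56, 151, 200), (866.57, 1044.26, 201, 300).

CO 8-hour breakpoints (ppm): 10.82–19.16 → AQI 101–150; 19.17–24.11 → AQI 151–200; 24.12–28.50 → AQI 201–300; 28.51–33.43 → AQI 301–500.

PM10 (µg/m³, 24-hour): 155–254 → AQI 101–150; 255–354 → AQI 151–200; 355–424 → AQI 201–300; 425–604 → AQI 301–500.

272

SO₂: row 866.57–1044.26 (AQI 201–300). (300−201)·(993.61−866.57)/(1044.26−866.57) + 201 = 99·127.04/177.69 + 201 ≈ 271.78 → 272.
CO: row 24.12–28.50 (AQI 201–300). (300−201)·(26.96−24.12)/(28.50−24.12) + 201 = 99·2.84/4.38 + 201 ≈ 265.19 → 265.
PM10: 238 lies in 155–254, so I_lo=101, I_hi=150, C_lo=155, C_hi=254.
(150−101)/(254−155) × (238−155) + 101 = 49/99 × 83 + 101 ≈ 142.08 → 142.
Sub-indices: SO₂→272, CO→265, PM10→142. Overall AQI = max = 272; dominant pollutant is SO₂.
AQI 272: Very Unhealthy.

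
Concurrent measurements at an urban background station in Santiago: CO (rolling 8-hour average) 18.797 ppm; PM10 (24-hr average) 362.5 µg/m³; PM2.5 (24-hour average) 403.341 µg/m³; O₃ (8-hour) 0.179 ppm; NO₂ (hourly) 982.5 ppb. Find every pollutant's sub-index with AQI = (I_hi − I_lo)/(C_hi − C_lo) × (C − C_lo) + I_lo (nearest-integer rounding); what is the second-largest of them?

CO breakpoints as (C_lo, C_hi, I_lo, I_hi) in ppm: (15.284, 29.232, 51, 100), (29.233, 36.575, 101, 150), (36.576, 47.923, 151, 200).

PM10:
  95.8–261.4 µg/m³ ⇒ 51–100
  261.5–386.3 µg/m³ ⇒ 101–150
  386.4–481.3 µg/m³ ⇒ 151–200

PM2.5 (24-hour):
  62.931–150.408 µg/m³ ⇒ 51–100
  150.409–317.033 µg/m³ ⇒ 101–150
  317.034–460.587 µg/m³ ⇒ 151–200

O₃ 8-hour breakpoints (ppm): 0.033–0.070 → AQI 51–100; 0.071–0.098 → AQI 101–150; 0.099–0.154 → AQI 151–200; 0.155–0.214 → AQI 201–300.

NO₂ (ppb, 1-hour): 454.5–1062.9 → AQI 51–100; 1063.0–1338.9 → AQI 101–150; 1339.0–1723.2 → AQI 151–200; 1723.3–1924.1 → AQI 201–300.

CO: 18.797 ∈ [15.284, 29.232] ↔ index [51, 100].
51 + (18.797−15.284)·(100−51)/(29.232−15.284) = 51 + 3.513·49/13.948 ≈ 63.34, so AQI = 63.
PM10: 362.5 lies in 261.5–386.3, so I_lo=101, I_hi=150, C_lo=261.5, C_hi=386.3.
(150−101)/(386.3−261.5) × (362.5−261.5) + 101 = 49/124.8 × 101.0 + 101 ≈ 140.66 → 141.
PM2.5: row 317.034–460.587 (AQI 151–200). (200−151)·(403.341−317.034)/(460.587−317.034) + 151 = 49·86.307/143.553 + 151 ≈ 180.46 → 180.
O₃: row 0.155–0.214 (AQI 201–300). (300−201)·(0.179−0.155)/(0.214−0.155) + 201 = 99·0.024/0.059 + 201 ≈ 241.27 → 241.
NO₂: row 454.5–1062.9 (AQI 51–100). (100−51)·(982.5−454.5)/(1062.9−454.5) + 51 = 49·528.0/608.4 + 51 ≈ 93.52 → 94.
Sub-indices: CO→63, PM10→141, PM2.5→180, O₃→241, NO₂→94. Ranked high→low: 241, 180, 141, 94, 63. Second-highest sub-index = 180.

180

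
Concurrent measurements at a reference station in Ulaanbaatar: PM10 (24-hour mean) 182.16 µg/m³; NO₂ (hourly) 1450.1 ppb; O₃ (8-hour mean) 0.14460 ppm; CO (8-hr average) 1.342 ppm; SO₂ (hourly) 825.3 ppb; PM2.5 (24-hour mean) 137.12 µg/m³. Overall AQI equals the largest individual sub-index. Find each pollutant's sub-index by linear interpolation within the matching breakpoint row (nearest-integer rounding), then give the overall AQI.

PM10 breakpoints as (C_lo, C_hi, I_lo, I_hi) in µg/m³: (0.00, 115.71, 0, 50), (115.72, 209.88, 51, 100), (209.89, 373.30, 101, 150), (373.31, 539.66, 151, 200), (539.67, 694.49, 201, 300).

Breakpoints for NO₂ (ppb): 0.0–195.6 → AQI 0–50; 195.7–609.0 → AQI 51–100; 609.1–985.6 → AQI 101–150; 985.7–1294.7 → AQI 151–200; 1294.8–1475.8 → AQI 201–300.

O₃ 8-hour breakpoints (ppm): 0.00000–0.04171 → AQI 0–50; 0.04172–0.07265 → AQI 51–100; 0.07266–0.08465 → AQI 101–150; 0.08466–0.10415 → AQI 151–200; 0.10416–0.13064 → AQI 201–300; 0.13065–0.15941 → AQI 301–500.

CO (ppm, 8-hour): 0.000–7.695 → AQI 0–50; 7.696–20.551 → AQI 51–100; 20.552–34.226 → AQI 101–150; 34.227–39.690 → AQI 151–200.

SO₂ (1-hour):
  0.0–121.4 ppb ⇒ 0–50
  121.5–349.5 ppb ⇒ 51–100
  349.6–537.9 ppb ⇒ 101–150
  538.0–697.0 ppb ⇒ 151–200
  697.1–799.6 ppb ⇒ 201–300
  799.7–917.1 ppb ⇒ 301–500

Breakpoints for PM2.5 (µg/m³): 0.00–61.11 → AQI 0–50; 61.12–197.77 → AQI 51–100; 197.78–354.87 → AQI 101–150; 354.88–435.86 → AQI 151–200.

PM10: 182.16 lies in 115.72–209.88, so I_lo=51, I_hi=100, C_lo=115.72, C_hi=209.88.
(100−51)/(209.88−115.72) × (182.16−115.72) + 51 = 49/94.16 × 66.44 + 51 ≈ 85.57 → 86.
NO₂: 1450.1 ∈ [1294.8, 1475.8] ↔ index [201, 300].
201 + (1450.1−1294.8)·(300−201)/(1475.8−1294.8) = 201 + 155.3·99/181.0 ≈ 285.94, so AQI = 286.
O₃ 0.14460: bracket 0.13065–0.15941 → index 301–500; slope 199/0.02876, offset 0.01395.
AQI = 301 + 199/0.02876·0.01395 ≈ 397.52 ⇒ 398.
CO: 1.342 ∈ [0.000, 7.695] ↔ index [0, 50].
0 + (1.342−0.000)·(50−0)/(7.695−0.000) = 0 + 1.342·50/7.695 ≈ 8.72, so AQI = 9.
SO₂ 825.3: bracket 799.7–917.1 → index 301–500; slope 199/117.4, offset 25.6.
AQI = 301 + 199/117.4·25.6 ≈ 344.39 ⇒ 344.
PM2.5: 137.12 ∈ [61.12, 197.77] ↔ index [51, 100].
51 + (137.12−61.12)·(100−51)/(197.77−61.12) = 51 + 76.00·49/136.65 ≈ 78.25, so AQI = 78.
Sub-indices: PM10→86, NO₂→286, O₃→398, CO→9, SO₂→344, PM2.5→78. Overall AQI = max = 398; dominant pollutant is O₃.

398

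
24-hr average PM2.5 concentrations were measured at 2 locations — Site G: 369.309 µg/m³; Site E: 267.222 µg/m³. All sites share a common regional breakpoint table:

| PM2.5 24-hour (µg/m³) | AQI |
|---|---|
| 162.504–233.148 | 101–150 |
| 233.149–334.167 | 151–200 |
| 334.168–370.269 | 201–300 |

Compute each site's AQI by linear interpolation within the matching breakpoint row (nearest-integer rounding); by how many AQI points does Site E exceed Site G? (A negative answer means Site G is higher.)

Site G 369.309: bracket 334.168–370.269 → index 201–300; slope 99/36.101, offset 35.141.
AQI = 201 + 99/36.101·35.141 ≈ 297.37 ⇒ 297.
Site E: 267.222 ∈ [233.149, 334.167] ↔ index [151, 200].
151 + (267.222−233.149)·(200−151)/(334.167−233.149) = 151 + 34.073·49/101.018 ≈ 167.53, so AQI = 168.
AQIs: Site G=297, Site E=168. Site E (168) − Site G (297) = -129.

-129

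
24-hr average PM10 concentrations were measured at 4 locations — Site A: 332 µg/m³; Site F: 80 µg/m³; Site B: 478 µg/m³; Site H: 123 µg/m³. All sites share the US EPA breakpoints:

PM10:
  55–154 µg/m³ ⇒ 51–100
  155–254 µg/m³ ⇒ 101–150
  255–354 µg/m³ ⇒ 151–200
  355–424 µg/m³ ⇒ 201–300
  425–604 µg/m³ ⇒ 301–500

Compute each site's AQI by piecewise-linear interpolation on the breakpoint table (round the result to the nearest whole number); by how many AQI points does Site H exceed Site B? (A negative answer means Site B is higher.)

Site A: row 255–354 (AQI 151–200). (200−151)·(332−255)/(354−255) + 151 = 49·77/99 + 151 ≈ 189.11 → 189.
Site F 80: bracket 55–154 → index 51–100; slope 49/99, offset 25.
AQI = 51 + 49/99·25 ≈ 63.37 ⇒ 63.
Site B: 478 ∈ [425, 604] ↔ index [301, 500].
301 + (478−425)·(500−301)/(604−425) = 301 + 53·199/179 ≈ 359.92, so AQI = 360.
Site H 123: bracket 55–154 → index 51–100; slope 49/99, offset 68.
AQI = 51 + 49/99·68 ≈ 84.66 ⇒ 85.
AQIs: Site A=189, Site F=63, Site B=360, Site H=85. Site H (85) − Site B (360) = -275.

-275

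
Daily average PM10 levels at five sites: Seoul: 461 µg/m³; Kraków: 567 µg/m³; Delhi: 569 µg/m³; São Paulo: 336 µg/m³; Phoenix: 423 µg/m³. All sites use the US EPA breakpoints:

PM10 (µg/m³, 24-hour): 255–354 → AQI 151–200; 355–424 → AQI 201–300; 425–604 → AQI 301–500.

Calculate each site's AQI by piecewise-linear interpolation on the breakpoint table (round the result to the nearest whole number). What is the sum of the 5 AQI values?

1751

Seoul: row 425–604 (AQI 301–500). (500−301)·(461−425)/(604−425) + 301 = 199·36/179 + 301 ≈ 341.02 → 341.
Kraków: 567 lies in 425–604, so I_lo=301, I_hi=500, C_lo=425, C_hi=604.
(500−301)/(604−425) × (567−425) + 301 = 199/179 × 142 + 301 ≈ 458.87 → 459.
Delhi: 569 ∈ [425, 604] ↔ index [301, 500].
301 + (569−425)·(500−301)/(604−425) = 301 + 144·199/179 ≈ 461.09, so AQI = 461.
São Paulo: 336 ∈ [255, 354] ↔ index [151, 200].
151 + (336−255)·(200−151)/(354−255) = 151 + 81·49/99 ≈ 191.09, so AQI = 191.
Phoenix: 423 lies in 355–424, so I_lo=201, I_hi=300, C_lo=355, C_hi=424.
(300−201)/(424−355) × (423−355) + 201 = 99/69 × 68 + 201 ≈ 298.57 → 299.
AQIs: Seoul=341, Kraków=459, Delhi=461, São Paulo=191, Phoenix=299. Sum = 341 + 459 + 461 + 191 + 299 = 1751.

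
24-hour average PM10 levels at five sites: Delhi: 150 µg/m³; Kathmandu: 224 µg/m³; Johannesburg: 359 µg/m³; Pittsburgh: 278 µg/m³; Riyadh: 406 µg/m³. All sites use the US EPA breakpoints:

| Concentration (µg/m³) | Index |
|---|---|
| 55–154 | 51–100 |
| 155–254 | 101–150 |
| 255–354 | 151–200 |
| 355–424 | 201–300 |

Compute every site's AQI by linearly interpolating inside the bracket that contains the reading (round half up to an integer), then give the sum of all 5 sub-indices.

Delhi: 150 ∈ [55, 154] ↔ index [51, 100].
51 + (150−55)·(100−51)/(154−55) = 51 + 95·49/99 ≈ 98.02, so AQI = 98.
Kathmandu: row 155–254 (AQI 101–150). (150−101)·(224−155)/(254−155) + 101 = 49·69/99 + 101 ≈ 135.15 → 135.
Johannesburg: 359 ∈ [355, 424] ↔ index [201, 300].
201 + (359−355)·(300−201)/(424−355) = 201 + 4·99/69 ≈ 206.74, so AQI = 207.
Pittsburgh: 278 ∈ [255, 354] ↔ index [151, 200].
151 + (278−255)·(200−151)/(354−255) = 151 + 23·49/99 ≈ 162.38, so AQI = 162.
Riyadh: 406 lies in 355–424, so I_lo=201, I_hi=300, C_lo=355, C_hi=424.
(300−201)/(424−355) × (406−355) + 201 = 99/69 × 51 + 201 ≈ 274.17 → 274.
AQIs: Delhi=98, Kathmandu=135, Johannesburg=207, Pittsburgh=162, Riyadh=274. Sum = 98 + 135 + 207 + 162 + 274 = 876.

876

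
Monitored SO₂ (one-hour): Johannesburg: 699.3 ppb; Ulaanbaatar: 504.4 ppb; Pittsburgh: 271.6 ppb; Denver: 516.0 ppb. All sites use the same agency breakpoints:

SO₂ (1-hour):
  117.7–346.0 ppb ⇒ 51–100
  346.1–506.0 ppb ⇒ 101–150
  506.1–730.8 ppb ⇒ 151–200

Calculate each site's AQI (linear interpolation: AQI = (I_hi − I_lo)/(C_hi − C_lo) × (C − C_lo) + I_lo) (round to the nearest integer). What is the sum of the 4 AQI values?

580

Johannesburg: 699.3 ∈ [506.1, 730.8] ↔ index [151, 200].
151 + (699.3−506.1)·(200−151)/(730.8−506.1) = 151 + 193.2·49/224.7 ≈ 193.13, so AQI = 193.
Ulaanbaatar 504.4: bracket 346.1–506.0 → index 101–150; slope 49/159.9, offset 158.3.
AQI = 101 + 49/159.9·158.3 ≈ 149.51 ⇒ 150.
Pittsburgh 271.6: bracket 117.7–346.0 → index 51–100; slope 49/228.3, offset 153.9.
AQI = 51 + 49/228.3·153.9 ≈ 84.03 ⇒ 84.
Denver: 516.0 lies in 506.1–730.8, so I_lo=151, I_hi=200, C_lo=506.1, C_hi=730.8.
(200−151)/(730.8−506.1) × (516.0−506.1) + 151 = 49/224.7 × 9.9 + 151 ≈ 153.16 → 153.
AQIs: Johannesburg=193, Ulaanbaatar=150, Pittsburgh=84, Denver=153. Sum = 193 + 150 + 84 + 153 = 580.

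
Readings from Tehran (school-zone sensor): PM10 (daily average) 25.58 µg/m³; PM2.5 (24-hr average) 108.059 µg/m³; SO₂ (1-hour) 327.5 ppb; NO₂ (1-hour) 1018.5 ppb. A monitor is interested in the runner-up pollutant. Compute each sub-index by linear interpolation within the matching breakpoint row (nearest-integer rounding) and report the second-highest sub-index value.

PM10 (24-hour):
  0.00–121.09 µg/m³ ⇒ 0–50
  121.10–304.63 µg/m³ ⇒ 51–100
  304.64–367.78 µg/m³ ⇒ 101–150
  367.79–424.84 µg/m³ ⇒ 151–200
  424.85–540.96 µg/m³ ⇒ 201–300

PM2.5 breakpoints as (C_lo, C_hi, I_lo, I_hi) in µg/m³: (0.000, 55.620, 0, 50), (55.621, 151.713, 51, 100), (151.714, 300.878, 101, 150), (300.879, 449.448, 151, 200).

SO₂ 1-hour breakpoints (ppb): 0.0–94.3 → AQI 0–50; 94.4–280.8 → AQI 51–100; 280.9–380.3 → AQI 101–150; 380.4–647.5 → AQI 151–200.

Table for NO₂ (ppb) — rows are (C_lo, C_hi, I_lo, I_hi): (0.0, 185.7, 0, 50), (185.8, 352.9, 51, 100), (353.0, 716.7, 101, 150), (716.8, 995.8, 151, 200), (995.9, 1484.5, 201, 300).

124

PM10 25.58: bracket 0.00–121.09 → index 0–50; slope 50/121.09, offset 25.58.
AQI = 0 + 50/121.09·25.58 ≈ 10.56 ⇒ 11.
PM2.5 108.059: bracket 55.621–151.713 → index 51–100; slope 49/96.092, offset 52.438.
AQI = 51 + 49/96.092·52.438 ≈ 77.74 ⇒ 78.
SO₂: 327.5 ∈ [280.9, 380.3] ↔ index [101, 150].
101 + (327.5−280.9)·(150−101)/(380.3−280.9) = 101 + 46.6·49/99.4 ≈ 123.97, so AQI = 124.
NO₂ 1018.5: bracket 995.9–1484.5 → index 201–300; slope 99/488.6, offset 22.6.
AQI = 201 + 99/488.6·22.6 ≈ 205.58 ⇒ 206.
Sub-indices: PM10→11, PM2.5→78, SO₂→124, NO₂→206. Ranked high→low: 206, 124, 78, 11. Second-highest sub-index = 124.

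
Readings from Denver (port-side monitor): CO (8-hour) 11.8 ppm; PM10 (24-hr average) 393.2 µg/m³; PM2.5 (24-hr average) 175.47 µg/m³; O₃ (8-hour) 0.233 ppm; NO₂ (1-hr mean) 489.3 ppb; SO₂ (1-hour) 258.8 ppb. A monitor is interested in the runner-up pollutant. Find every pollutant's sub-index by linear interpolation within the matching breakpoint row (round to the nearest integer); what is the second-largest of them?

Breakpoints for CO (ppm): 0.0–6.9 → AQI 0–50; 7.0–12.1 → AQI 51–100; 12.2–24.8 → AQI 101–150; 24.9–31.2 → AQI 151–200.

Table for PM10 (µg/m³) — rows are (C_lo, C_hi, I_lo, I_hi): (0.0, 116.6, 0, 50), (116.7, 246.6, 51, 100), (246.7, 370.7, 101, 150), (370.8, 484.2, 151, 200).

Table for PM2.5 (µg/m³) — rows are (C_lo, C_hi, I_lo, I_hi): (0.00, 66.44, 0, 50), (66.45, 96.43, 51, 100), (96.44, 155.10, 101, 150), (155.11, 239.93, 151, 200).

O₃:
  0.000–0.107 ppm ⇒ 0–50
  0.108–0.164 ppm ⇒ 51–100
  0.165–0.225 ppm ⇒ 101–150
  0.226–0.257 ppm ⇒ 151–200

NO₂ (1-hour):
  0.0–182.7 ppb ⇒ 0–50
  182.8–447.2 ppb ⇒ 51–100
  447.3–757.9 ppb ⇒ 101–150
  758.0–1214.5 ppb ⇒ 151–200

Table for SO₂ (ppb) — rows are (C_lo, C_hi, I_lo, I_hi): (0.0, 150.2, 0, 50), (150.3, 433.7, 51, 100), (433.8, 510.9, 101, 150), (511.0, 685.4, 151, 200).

CO: 11.8 lies in 7.0–12.1, so I_lo=51, I_hi=100, C_lo=7.0, C_hi=12.1.
(100−51)/(12.1−7.0) × (11.8−7.0) + 51 = 49/5.1 × 4.8 + 51 ≈ 97.12 → 97.
PM10: 393.2 lies in 370.8–484.2, so I_lo=151, I_hi=200, C_lo=370.8, C_hi=484.2.
(200−151)/(484.2−370.8) × (393.2−370.8) + 151 = 49/113.4 × 22.4 + 151 ≈ 160.68 → 161.
PM2.5: 175.47 lies in 155.11–239.93, so I_lo=151, I_hi=200, C_lo=155.11, C_hi=239.93.
(200−151)/(239.93−155.11) × (175.47−155.11) + 151 = 49/84.82 × 20.36 + 151 ≈ 162.76 → 163.
O₃: 0.233 lies in 0.226–0.257, so I_lo=151, I_hi=200, C_lo=0.226, C_hi=0.257.
(200−151)/(0.257−0.226) × (0.233−0.226) + 151 = 49/0.031 × 0.007 + 151 ≈ 162.06 → 162.
NO₂ 489.3: bracket 447.3–757.9 → index 101–150; slope 49/310.6, offset 42.0.
AQI = 101 + 49/310.6·42.0 ≈ 107.63 ⇒ 108.
SO₂ 258.8: bracket 150.3–433.7 → index 51–100; slope 49/283.4, offset 108.5.
AQI = 51 + 49/283.4·108.5 ≈ 69.76 ⇒ 70.
Sub-indices: CO→97, PM10→161, PM2.5→163, O₃→162, NO₂→108, SO₂→70. Ranked high→low: 163, 162, 161, 108, 97, 70. Second-highest sub-index = 162.

162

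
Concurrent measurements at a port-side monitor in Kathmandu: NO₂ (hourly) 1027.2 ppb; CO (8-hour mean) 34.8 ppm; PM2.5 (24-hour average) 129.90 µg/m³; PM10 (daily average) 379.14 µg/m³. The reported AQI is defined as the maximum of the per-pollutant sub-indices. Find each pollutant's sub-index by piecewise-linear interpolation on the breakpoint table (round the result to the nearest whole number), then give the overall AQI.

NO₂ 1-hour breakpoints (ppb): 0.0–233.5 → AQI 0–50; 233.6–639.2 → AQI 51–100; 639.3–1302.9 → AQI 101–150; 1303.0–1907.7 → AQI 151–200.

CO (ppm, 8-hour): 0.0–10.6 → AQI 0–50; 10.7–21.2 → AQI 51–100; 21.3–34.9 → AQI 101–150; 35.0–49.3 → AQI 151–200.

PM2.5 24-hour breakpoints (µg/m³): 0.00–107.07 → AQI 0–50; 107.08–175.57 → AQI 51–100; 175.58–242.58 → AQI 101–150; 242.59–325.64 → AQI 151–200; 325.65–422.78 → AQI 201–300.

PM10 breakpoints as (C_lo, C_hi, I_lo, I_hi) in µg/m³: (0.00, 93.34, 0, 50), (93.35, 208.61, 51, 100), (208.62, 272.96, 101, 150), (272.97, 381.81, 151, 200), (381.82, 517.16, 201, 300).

199

NO₂ 1027.2: bracket 639.3–1302.9 → index 101–150; slope 49/663.6, offset 387.9.
AQI = 101 + 49/663.6·387.9 ≈ 129.64 ⇒ 130.
CO: 34.8 lies in 21.3–34.9, so I_lo=101, I_hi=150, C_lo=21.3, C_hi=34.9.
(150−101)/(34.9−21.3) × (34.8−21.3) + 101 = 49/13.6 × 13.5 + 101 ≈ 149.64 → 150.
PM2.5: 129.90 ∈ [107.08, 175.57] ↔ index [51, 100].
51 + (129.90−107.08)·(100−51)/(175.57−107.08) = 51 + 22.82·49/68.49 ≈ 67.33, so AQI = 67.
PM10 379.14: bracket 272.97–381.81 → index 151–200; slope 49/108.84, offset 106.17.
AQI = 151 + 49/108.84·106.17 ≈ 198.80 ⇒ 199.
Sub-indices: NO₂→130, CO→150, PM2.5→67, PM10→199. Overall AQI = max = 199; dominant pollutant is PM10.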